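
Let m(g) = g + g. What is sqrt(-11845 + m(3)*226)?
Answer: I*sqrt(10489) ≈ 102.42*I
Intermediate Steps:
m(g) = 2*g
sqrt(-11845 + m(3)*226) = sqrt(-11845 + (2*3)*226) = sqrt(-11845 + 6*226) = sqrt(-11845 + 1356) = sqrt(-10489) = I*sqrt(10489)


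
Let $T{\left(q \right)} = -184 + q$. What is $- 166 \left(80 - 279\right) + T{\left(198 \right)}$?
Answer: $33048$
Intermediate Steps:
$- 166 \left(80 - 279\right) + T{\left(198 \right)} = - 166 \left(80 - 279\right) + \left(-184 + 198\right) = \left(-166\right) \left(-199\right) + 14 = 33034 + 14 = 33048$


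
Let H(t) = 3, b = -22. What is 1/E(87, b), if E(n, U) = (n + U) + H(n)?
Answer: 1/68 ≈ 0.014706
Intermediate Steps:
E(n, U) = 3 + U + n (E(n, U) = (n + U) + 3 = (U + n) + 3 = 3 + U + n)
1/E(87, b) = 1/(3 - 22 + 87) = 1/68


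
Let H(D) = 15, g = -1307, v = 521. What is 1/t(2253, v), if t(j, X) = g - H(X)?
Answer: -1/1322 ≈ -0.00075643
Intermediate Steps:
t(j, X) = -1322 (t(j, X) = -1307 - 1*15 = -1307 - 15 = -1322)
1/t(2253, v) = 1/(-1322) = -1/1322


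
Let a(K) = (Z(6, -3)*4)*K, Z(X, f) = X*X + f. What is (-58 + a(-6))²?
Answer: 722500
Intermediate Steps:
Z(X, f) = f + X² (Z(X, f) = X² + f = f + X²)
a(K) = 132*K (a(K) = ((-3 + 6²)*4)*K = ((-3 + 36)*4)*K = (33*4)*K = 132*K)
(-58 + a(-6))² = (-58 + 132*(-6))² = (-58 - 792)² = (-850)² = 722500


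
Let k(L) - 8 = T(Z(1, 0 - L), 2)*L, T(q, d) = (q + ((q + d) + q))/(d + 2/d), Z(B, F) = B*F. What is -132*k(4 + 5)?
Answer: 8844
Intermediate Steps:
T(q, d) = (d + 3*q)/(d + 2/d) (T(q, d) = (q + ((d + q) + q))/(d + 2/d) = (q + (d + 2*q))/(d + 2/d) = (d + 3*q)/(d + 2/d))
k(L) = 8 + L*(2/3 - L) (k(L) = 8 + (2*(2 + 3*(1*(0 - L)))/(2 + 2**2))*L = 8 + (2*(2 + 3*(1*(-L)))/(2 + 4))*L = 8 + (2*(2 + 3*(-L))/6)*L = 8 + (2*(1/6)*(2 - 3*L))*L = 8 + (2/3 - L)*L = 8 + L*(2/3 - L))
-132*k(4 + 5) = -132*(8 - (4 + 5)*(-2 + 3*(4 + 5))/3) = -132*(8 - 1/3*9*(-2 + 3*9)) = -132*(8 - 1/3*9*(-2 + 27)) = -132*(8 - 1/3*9*25) = -132*(8 - 75) = -132*(-67) = 8844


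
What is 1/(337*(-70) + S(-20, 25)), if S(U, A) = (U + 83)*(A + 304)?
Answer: -1/2863 ≈ -0.00034928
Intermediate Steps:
S(U, A) = (83 + U)*(304 + A)
1/(337*(-70) + S(-20, 25)) = 1/(337*(-70) + (25232 + 83*25 + 304*(-20) + 25*(-20))) = 1/(-23590 + (25232 + 2075 - 6080 - 500)) = 1/(-23590 + 20727) = 1/(-2863) = -1/2863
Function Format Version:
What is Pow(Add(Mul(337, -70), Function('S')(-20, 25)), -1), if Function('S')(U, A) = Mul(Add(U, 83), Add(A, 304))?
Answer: Rational(-1, 2863) ≈ -0.00034928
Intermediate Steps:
Function('S')(U, A) = Mul(Add(83, U), Add(304, A))
Pow(Add(Mul(337, -70), Function('S')(-20, 25)), -1) = Pow(Add(Mul(337, -70), Add(25232, Mul(83, 25), Mul(304, -20), Mul(25, -20))), -1) = Pow(Add(-23590, Add(25232, 2075, -6080, -500)), -1) = Pow(Add(-23590, 20727), -1) = Pow(-2863, -1) = Rational(-1, 2863)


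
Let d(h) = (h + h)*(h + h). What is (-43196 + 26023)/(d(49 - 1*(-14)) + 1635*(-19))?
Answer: 17173/15189 ≈ 1.1306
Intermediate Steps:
d(h) = 4*h² (d(h) = (2*h)*(2*h) = 4*h²)
(-43196 + 26023)/(d(49 - 1*(-14)) + 1635*(-19)) = (-43196 + 26023)/(4*(49 - 1*(-14))² + 1635*(-19)) = -17173/(4*(49 + 14)² - 31065) = -17173/(4*63² - 31065) = -17173/(4*3969 - 31065) = -17173/(15876 - 31065) = -17173/(-15189) = -17173*(-1/15189) = 17173/15189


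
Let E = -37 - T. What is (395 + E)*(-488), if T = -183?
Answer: -264008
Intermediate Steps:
E = 146 (E = -37 - 1*(-183) = -37 + 183 = 146)
(395 + E)*(-488) = (395 + 146)*(-488) = 541*(-488) = -264008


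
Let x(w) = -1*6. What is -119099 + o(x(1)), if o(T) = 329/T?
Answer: -714923/6 ≈ -1.1915e+5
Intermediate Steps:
x(w) = -6
-119099 + o(x(1)) = -119099 + 329/(-6) = -119099 + 329*(-⅙) = -119099 - 329/6 = -714923/6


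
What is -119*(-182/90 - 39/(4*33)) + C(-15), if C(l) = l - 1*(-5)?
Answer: 526291/1980 ≈ 265.80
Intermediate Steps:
C(l) = 5 + l (C(l) = l + 5 = 5 + l)
-119*(-182/90 - 39/(4*33)) + C(-15) = -119*(-182/90 - 39/(4*33)) + (5 - 15) = -119*(-182*1/90 - 39/132) - 10 = -119*(-91/45 - 39*1/132) - 10 = -119*(-91/45 - 13/44) - 10 = -119*(-4589/1980) - 10 = 546091/1980 - 10 = 526291/1980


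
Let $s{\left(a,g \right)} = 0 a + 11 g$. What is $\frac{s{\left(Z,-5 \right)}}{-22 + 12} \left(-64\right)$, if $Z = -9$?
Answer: $-352$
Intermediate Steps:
$s{\left(a,g \right)} = 11 g$ ($s{\left(a,g \right)} = 0 + 11 g = 11 g$)
$\frac{s{\left(Z,-5 \right)}}{-22 + 12} \left(-64\right) = \frac{11 \left(-5\right)}{-22 + 12} \left(-64\right) = \frac{1}{-10} \left(-55\right) \left(-64\right) = \left(- \frac{1}{10}\right) \left(-55\right) \left(-64\right) = \frac{11}{2} \left(-64\right) = -352$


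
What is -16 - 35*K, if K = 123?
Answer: -4321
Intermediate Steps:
-16 - 35*K = -16 - 35*123 = -16 - 4305 = -4321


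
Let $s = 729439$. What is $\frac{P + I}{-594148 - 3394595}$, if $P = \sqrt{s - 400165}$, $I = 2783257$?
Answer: $- \frac{2783257}{3988743} - \frac{\sqrt{36586}}{1329581} \approx -0.69792$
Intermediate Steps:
$P = 3 \sqrt{36586}$ ($P = \sqrt{729439 - 400165} = \sqrt{329274} = 3 \sqrt{36586} \approx 573.82$)
$\frac{P + I}{-594148 - 3394595} = \frac{3 \sqrt{36586} + 2783257}{-594148 - 3394595} = \frac{2783257 + 3 \sqrt{36586}}{-3988743} = \left(2783257 + 3 \sqrt{36586}\right) \left(- \frac{1}{3988743}\right) = - \frac{2783257}{3988743} - \frac{\sqrt{36586}}{1329581}$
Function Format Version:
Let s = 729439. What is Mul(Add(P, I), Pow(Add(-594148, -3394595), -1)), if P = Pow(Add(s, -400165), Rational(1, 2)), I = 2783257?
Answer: Add(Rational(-2783257, 3988743), Mul(Rational(-1, 1329581), Pow(36586, Rational(1, 2)))) ≈ -0.69792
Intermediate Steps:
P = Mul(3, Pow(36586, Rational(1, 2))) (P = Pow(Add(729439, -400165), Rational(1, 2)) = Pow(329274, Rational(1, 2)) = Mul(3, Pow(36586, Rational(1, 2))) ≈ 573.82)
Mul(Add(P, I), Pow(Add(-594148, -3394595), -1)) = Mul(Add(Mul(3, Pow(36586, Rational(1, 2))), 2783257), Pow(Add(-594148, -3394595), -1)) = Mul(Add(2783257, Mul(3, Pow(36586, Rational(1, 2)))), Pow(-3988743, -1)) = Mul(Add(2783257, Mul(3, Pow(36586, Rational(1, 2)))), Rational(-1, 3988743)) = Add(Rational(-2783257, 3988743), Mul(Rational(-1, 1329581), Pow(36586, Rational(1, 2))))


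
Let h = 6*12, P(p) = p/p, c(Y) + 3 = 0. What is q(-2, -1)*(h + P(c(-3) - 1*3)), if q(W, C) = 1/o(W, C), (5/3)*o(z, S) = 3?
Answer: 365/9 ≈ 40.556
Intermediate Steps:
c(Y) = -3 (c(Y) = -3 + 0 = -3)
o(z, S) = 9/5 (o(z, S) = (3/5)*3 = 9/5)
P(p) = 1
q(W, C) = 5/9 (q(W, C) = 1/(9/5) = 5/9)
h = 72
q(-2, -1)*(h + P(c(-3) - 1*3)) = 5*(72 + 1)/9 = (5/9)*73 = 365/9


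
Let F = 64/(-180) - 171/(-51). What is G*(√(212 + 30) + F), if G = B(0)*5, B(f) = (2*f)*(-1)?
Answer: 0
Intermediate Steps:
B(f) = -2*f
G = 0 (G = -2*0*5 = 0*5 = 0)
F = 2293/765 (F = 64*(-1/180) - 171*(-1/51) = -16/45 + 57/17 = 2293/765 ≈ 2.9974)
G*(√(212 + 30) + F) = 0*(√(212 + 30) + 2293/765) = 0*(√242 + 2293/765) = 0*(11*√2 + 2293/765) = 0*(2293/765 + 11*√2) = 0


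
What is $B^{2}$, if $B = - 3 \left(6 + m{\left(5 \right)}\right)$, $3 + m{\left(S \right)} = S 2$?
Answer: $1521$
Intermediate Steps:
$m{\left(S \right)} = -3 + 2 S$ ($m{\left(S \right)} = -3 + S 2 = -3 + 2 S$)
$B = -39$ ($B = - 3 \left(6 + \left(-3 + 2 \cdot 5\right)\right) = - 3 \left(6 + \left(-3 + 10\right)\right) = - 3 \left(6 + 7\right) = \left(-3\right) 13 = -39$)
$B^{2} = \left(-39\right)^{2} = 1521$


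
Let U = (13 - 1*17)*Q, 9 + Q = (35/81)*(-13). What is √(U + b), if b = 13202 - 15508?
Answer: 5*I*√7282/9 ≈ 47.408*I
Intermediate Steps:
Q = -1184/81 (Q = -9 + (35/81)*(-13) = -9 - 455/81 = -1184/81 ≈ -14.617)
b = -2306
U = 4736/81 (U = (13 - 1*17)*(-1184/81) = (13 - 17)*(-1184/81) = -4*(-1184/81) = 4736/81 ≈ 58.469)
√(U + b) = √(4736/81 - 2306) = √(-182050/81) = 5*I*√7282/9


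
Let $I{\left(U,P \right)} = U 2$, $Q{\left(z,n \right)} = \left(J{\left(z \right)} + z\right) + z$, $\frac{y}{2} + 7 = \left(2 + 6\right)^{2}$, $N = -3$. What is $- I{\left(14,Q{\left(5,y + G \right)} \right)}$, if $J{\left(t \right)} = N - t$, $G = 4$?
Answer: $-28$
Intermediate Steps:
$J{\left(t \right)} = -3 - t$
$y = 114$ ($y = -14 + 2 \left(2 + 6\right)^{2} = -14 + 2 \cdot 8^{2} = -14 + 2 \cdot 64 = -14 + 128 = 114$)
$Q{\left(z,n \right)} = -3 + z$ ($Q{\left(z,n \right)} = \left(\left(-3 - z\right) + z\right) + z = -3 + z$)
$I{\left(U,P \right)} = 2 U$
$- I{\left(14,Q{\left(5,y + G \right)} \right)} = - 2 \cdot 14 = \left(-1\right) 28 = -28$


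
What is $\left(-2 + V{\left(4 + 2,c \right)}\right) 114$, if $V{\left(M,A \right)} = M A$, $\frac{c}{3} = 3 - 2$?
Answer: $1824$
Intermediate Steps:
$c = 3$ ($c = 3 \left(3 - 2\right) = 3 \cdot 1 = 3$)
$V{\left(M,A \right)} = A M$
$\left(-2 + V{\left(4 + 2,c \right)}\right) 114 = \left(-2 + 3 \left(4 + 2\right)\right) 114 = \left(-2 + 3 \cdot 6\right) 114 = \left(-2 + 18\right) 114 = 16 \cdot 114 = 1824$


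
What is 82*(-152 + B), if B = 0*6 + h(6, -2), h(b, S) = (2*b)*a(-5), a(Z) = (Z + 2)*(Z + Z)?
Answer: 17056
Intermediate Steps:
a(Z) = 2*Z*(2 + Z) (a(Z) = (2 + Z)*(2*Z) = 2*Z*(2 + Z))
h(b, S) = 60*b (h(b, S) = (2*b)*(2*(-5)*(2 - 5)) = (2*b)*(2*(-5)*(-3)) = (2*b)*30 = 60*b)
B = 360 (B = 0*6 + 60*6 = 0 + 360 = 360)
82*(-152 + B) = 82*(-152 + 360) = 82*208 = 17056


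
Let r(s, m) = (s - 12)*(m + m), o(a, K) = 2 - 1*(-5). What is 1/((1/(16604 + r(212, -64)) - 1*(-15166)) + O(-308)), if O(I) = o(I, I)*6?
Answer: 8996/136811167 ≈ 6.5755e-5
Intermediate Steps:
o(a, K) = 7 (o(a, K) = 2 + 5 = 7)
r(s, m) = 2*m*(-12 + s) (r(s, m) = (-12 + s)*(2*m) = 2*m*(-12 + s))
O(I) = 42 (O(I) = 7*6 = 42)
1/((1/(16604 + r(212, -64)) - 1*(-15166)) + O(-308)) = 1/((1/(16604 + 2*(-64)*(-12 + 212)) - 1*(-15166)) + 42) = 1/((1/(16604 + 2*(-64)*200) + 15166) + 42) = 1/((1/(16604 - 25600) + 15166) + 42) = 1/((1/(-8996) + 15166) + 42) = 1/((-1/8996 + 15166) + 42) = 1/(136433335/8996 + 42) = 1/(136811167/8996) = 8996/136811167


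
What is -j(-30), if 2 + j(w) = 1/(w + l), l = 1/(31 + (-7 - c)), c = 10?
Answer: 852/419 ≈ 2.0334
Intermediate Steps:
l = 1/14 (l = 1/(31 + (-7 - 1*10)) = 1/(31 + (-7 - 10)) = 1/(31 - 17) = 1/14 ≈ 0.071429)
j(w) = -2 + 1/(1/14 + w) (j(w) = -2 + 1/(w + 1/14) = -2 + 1/(1/14 + w))
-j(-30) = -4*(3 - 7*(-30))/(1 + 14*(-30)) = -4*(3 + 210)/(1 - 420) = -4*213/(-419) = -4*(-1)*213/419 = -1*(-852/419) = 852/419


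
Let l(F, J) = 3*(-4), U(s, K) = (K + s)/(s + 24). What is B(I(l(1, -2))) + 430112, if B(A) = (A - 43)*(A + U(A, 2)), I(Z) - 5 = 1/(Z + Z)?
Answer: 172103266871/400320 ≈ 4.2991e+5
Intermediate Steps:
U(s, K) = (K + s)/(24 + s)
l(F, J) = -12
I(Z) = 5 + 1/(2*Z) (I(Z) = 5 + 1/(Z + Z) = 5 + 1/(2*Z))
B(A) = (-43 + A)*(A + (2 + A)/(24 + A)) (B(A) = (A - 43)*(A + (2 + A)/(24 + A)) = (-43 + A)*(A + (2 + A)/(24 + A)))
B(I(l(1, -2))) + 430112 = (-86 + (5 + (½)/(-12))³ - 1073*(5 + (½)/(-12)) - 18*(5 + (½)/(-12))²)/(24 + (5 + (½)/(-12))) + 430112 = (-86 + (5 + (½)*(-1/12))³ - 1073*(5 + (½)*(-1/12)) - 18*(5 + (½)*(-1/12))²)/(24 + (5 + (½)*(-1/12))) + 430112 = (-86 + (5 - 1/24)³ - 1073*(5 - 1/24) - 18*(5 - 1/24)²)/(24 + (5 - 1/24)) + 430112 = (-86 + (119/24)³ - 1073*119/24 - 18*(119/24)²)/(24 + 119/24) + 430112 = (-86 + 1685159/13824 - 127687/24 - 18*14161/576)/(695/24) + 430112 = 24*(-86 + 1685159/13824 - 127687/24 - 14161/32)/695 + 430112 = (24/695)*(-79168969/13824) + 430112 = -79168969/400320 + 430112 = 172103266871/400320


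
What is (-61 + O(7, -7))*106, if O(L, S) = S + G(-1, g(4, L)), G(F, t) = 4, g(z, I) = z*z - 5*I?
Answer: -6784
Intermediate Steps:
g(z, I) = z² - 5*I
O(L, S) = 4 + S (O(L, S) = S + 4 = 4 + S)
(-61 + O(7, -7))*106 = (-61 + (4 - 7))*106 = (-61 - 3)*106 = -64*106 = -6784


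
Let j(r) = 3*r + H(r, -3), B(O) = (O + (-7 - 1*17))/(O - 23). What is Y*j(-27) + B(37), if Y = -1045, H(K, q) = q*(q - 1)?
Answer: 1009483/14 ≈ 72106.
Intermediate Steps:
H(K, q) = q*(-1 + q)
B(O) = (-24 + O)/(-23 + O) (B(O) = (O + (-7 - 17))/(-23 + O) = (O - 24)/(-23 + O) = (-24 + O)/(-23 + O))
j(r) = 12 + 3*r (j(r) = 3*r - 3*(-1 - 3) = 3*r - 3*(-4) = 3*r + 12 = 12 + 3*r)
Y*j(-27) + B(37) = -1045*(12 + 3*(-27)) + (-24 + 37)/(-23 + 37) = -1045*(12 - 81) + 13/14 = -1045*(-69) + (1/14)*13 = 72105 + 13/14 = 1009483/14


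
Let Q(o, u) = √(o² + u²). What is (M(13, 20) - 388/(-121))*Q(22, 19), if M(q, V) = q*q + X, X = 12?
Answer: 289757*√5/121 ≈ 5354.7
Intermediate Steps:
M(q, V) = 12 + q² (M(q, V) = q*q + 12 = q² + 12 = 12 + q²)
(M(13, 20) - 388/(-121))*Q(22, 19) = ((12 + 13²) - 388/(-121))*√(22² + 19²) = ((12 + 169) - 388*(-1/121))*√(484 + 361) = (181 + 388/121)*√845 = 22289*(13*√5)/121 = 289757*√5/121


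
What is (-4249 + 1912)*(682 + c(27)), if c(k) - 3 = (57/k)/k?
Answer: -129683246/81 ≈ -1.6010e+6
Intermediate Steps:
c(k) = 3 + 57/k² (c(k) = 3 + (57/k)/k = 3 + 57/k²)
(-4249 + 1912)*(682 + c(27)) = (-4249 + 1912)*(682 + (3 + 57/27²)) = -2337*(682 + (3 + 57*(1/729))) = -2337*(682 + (3 + 19/243)) = -2337*(682 + 748/243) = -2337*166474/243 = -129683246/81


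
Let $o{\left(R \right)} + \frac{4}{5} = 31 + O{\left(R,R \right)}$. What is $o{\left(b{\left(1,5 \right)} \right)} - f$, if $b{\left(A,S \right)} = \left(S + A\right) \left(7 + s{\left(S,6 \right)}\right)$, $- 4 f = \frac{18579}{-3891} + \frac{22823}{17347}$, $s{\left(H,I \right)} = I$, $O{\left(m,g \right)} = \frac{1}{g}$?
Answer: $\frac{257518129547}{8774633010} \approx 29.348$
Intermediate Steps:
$f = \frac{19457135}{22499059}$ ($f = - \frac{\frac{18579}{-3891} + \frac{22823}{17347}}{4} = - \frac{18579 \left(- \frac{1}{3891}\right) + 22823 \cdot \frac{1}{17347}}{4} = - \frac{- \frac{6193}{1297} + \frac{22823}{17347}}{4} = \left(- \frac{1}{4}\right) \left(- \frac{77828540}{22499059}\right) = \frac{19457135}{22499059} \approx 0.8648$)
$b{\left(A,S \right)} = 13 A + 13 S$ ($b{\left(A,S \right)} = \left(S + A\right) \left(7 + 6\right) = \left(A + S\right) 13 = 13 A + 13 S$)
$o{\left(R \right)} = \frac{151}{5} + \frac{1}{R}$ ($o{\left(R \right)} = - \frac{4}{5} + \left(31 + \frac{1}{R}\right) = \frac{151}{5} + \frac{1}{R}$)
$o{\left(b{\left(1,5 \right)} \right)} - f = \left(\frac{151}{5} + \frac{1}{13 \cdot 1 + 13 \cdot 5}\right) - \frac{19457135}{22499059} = \left(\frac{151}{5} + \frac{1}{13 + 65}\right) - \frac{19457135}{22499059} = \left(\frac{151}{5} + \frac{1}{78}\right) - \frac{19457135}{22499059} = \frac{11783}{390} - \frac{19457135}{22499059} = \frac{257518129547}{8774633010}$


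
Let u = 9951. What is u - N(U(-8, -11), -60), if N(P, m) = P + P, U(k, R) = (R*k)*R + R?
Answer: 11909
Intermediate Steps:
U(k, R) = R + k*R² (U(k, R) = k*R² + R = R + k*R²)
N(P, m) = 2*P
u - N(U(-8, -11), -60) = 9951 - 2*(-11*(1 - 11*(-8))) = 9951 - 2*(-11*(1 + 88)) = 9951 - 2*(-11*89) = 9951 - 2*(-979) = 9951 - 1*(-1958) = 9951 + 1958 = 11909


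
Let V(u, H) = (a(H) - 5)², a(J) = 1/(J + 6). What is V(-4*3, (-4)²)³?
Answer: 1677100110841/113379904 ≈ 14792.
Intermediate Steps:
a(J) = 1/(6 + J)
V(u, H) = (-5 + 1/(6 + H))² (V(u, H) = (1/(6 + H) - 5)² = (-5 + 1/(6 + H))²)
V(-4*3, (-4)²)³ = ((29 + 5*(-4)²)²/(6 + (-4)²)²)³ = ((29 + 5*16)²/(6 + 16)²)³ = ((29 + 80)²/22²)³ = ((1/484)*109²)³ = ((1/484)*11881)³ = (11881/484)³ = 1677100110841/113379904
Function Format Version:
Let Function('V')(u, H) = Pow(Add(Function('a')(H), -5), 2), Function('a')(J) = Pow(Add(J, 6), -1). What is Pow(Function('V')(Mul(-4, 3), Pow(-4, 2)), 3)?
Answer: Rational(1677100110841, 113379904) ≈ 14792.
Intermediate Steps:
Function('a')(J) = Pow(Add(6, J), -1)
Function('V')(u, H) = Pow(Add(-5, Pow(Add(6, H), -1)), 2) (Function('V')(u, H) = Pow(Add(Pow(Add(6, H), -1), -5), 2) = Pow(Add(-5, Pow(Add(6, H), -1)), 2))
Pow(Function('V')(Mul(-4, 3), Pow(-4, 2)), 3) = Pow(Mul(Pow(Add(6, Pow(-4, 2)), -2), Pow(Add(29, Mul(5, Pow(-4, 2))), 2)), 3) = Pow(Mul(Pow(Add(6, 16), -2), Pow(Add(29, Mul(5, 16)), 2)), 3) = Pow(Mul(Pow(22, -2), Pow(Add(29, 80), 2)), 3) = Pow(Mul(Rational(1, 484), Pow(109, 2)), 3) = Pow(Mul(Rational(1, 484), 11881), 3) = Pow(Rational(11881, 484), 3) = Rational(1677100110841, 113379904)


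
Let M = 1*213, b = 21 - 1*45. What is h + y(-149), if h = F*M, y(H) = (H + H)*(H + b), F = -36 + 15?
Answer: 47081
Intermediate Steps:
b = -24 (b = 21 - 45 = -24)
M = 213
F = -21
y(H) = 2*H*(-24 + H) (y(H) = (H + H)*(H - 24) = (2*H)*(-24 + H) = 2*H*(-24 + H))
h = -4473 (h = -21*213 = -4473)
h + y(-149) = -4473 + 2*(-149)*(-24 - 149) = -4473 + 2*(-149)*(-173) = -4473 + 51554 = 47081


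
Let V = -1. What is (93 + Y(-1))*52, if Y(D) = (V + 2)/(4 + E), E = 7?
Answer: 53248/11 ≈ 4840.7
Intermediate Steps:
Y(D) = 1/11 (Y(D) = (-1 + 2)/(4 + 7) = 1/11)
(93 + Y(-1))*52 = (93 + 1/11)*52 = (1024/11)*52 = 53248/11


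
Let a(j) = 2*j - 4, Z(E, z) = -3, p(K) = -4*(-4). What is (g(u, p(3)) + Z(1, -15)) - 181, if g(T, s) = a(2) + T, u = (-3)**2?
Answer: -175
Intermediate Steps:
p(K) = 16
a(j) = -4 + 2*j
u = 9
g(T, s) = T (g(T, s) = (-4 + 2*2) + T = (-4 + 4) + T = 0 + T = T)
(g(u, p(3)) + Z(1, -15)) - 181 = (9 - 3) - 181 = 6 - 181 = -175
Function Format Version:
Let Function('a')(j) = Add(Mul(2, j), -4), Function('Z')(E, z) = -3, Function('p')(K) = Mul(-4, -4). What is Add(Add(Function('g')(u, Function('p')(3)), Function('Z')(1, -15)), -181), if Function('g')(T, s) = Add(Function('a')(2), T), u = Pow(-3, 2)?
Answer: -175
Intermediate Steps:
Function('p')(K) = 16
Function('a')(j) = Add(-4, Mul(2, j))
u = 9
Function('g')(T, s) = T (Function('g')(T, s) = Add(Add(-4, Mul(2, 2)), T) = Add(Add(-4, 4), T) = Add(0, T) = T)
Add(Add(Function('g')(u, Function('p')(3)), Function('Z')(1, -15)), -181) = Add(Add(9, -3), -181) = Add(6, -181) = -175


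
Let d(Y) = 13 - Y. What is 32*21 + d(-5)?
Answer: 690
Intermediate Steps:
32*21 + d(-5) = 32*21 + (13 - 1*(-5)) = 672 + (13 + 5) = 672 + 18 = 690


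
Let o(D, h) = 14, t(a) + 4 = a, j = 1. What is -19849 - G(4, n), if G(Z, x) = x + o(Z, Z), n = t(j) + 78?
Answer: -19938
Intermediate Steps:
t(a) = -4 + a
n = 75 (n = (-4 + 1) + 78 = -3 + 78 = 75)
G(Z, x) = 14 + x (G(Z, x) = x + 14 = 14 + x)
-19849 - G(4, n) = -19849 - (14 + 75) = -19849 - 1*89 = -19849 - 89 = -19938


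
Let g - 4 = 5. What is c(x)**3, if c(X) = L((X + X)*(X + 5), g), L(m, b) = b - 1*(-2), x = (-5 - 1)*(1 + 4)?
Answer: 1331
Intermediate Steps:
g = 9 (g = 4 + 5 = 9)
x = -30 (x = -6*5 = -30)
L(m, b) = 2 + b (L(m, b) = b + 2 = 2 + b)
c(X) = 11 (c(X) = 2 + 9 = 11)
c(x)**3 = 11**3 = 1331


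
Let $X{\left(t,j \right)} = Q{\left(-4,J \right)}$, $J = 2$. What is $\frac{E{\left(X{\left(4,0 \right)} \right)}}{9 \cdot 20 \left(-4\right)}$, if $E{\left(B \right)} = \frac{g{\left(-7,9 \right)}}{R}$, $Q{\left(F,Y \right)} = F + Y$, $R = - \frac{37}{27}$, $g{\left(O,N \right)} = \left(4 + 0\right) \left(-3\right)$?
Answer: $- \frac{9}{740} \approx -0.012162$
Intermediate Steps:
$g{\left(O,N \right)} = -12$ ($g{\left(O,N \right)} = 4 \left(-3\right) = -12$)
$R = - \frac{37}{27}$ ($R = \left(-37\right) \frac{1}{27} = - \frac{37}{27} \approx -1.3704$)
$X{\left(t,j \right)} = -2$ ($X{\left(t,j \right)} = -4 + 2 = -2$)
$E{\left(B \right)} = \frac{324}{37}$ ($E{\left(B \right)} = - \frac{12}{- \frac{37}{27}} = \left(-12\right) \left(- \frac{27}{37}\right) = \frac{324}{37}$)
$\frac{E{\left(X{\left(4,0 \right)} \right)}}{9 \cdot 20 \left(-4\right)} = \frac{324}{37 \cdot 9 \cdot 20 \left(-4\right)} = \frac{324}{37 \cdot 180 \left(-4\right)} = \frac{324}{37 \left(-720\right)} = \frac{324}{37} \left(- \frac{1}{720}\right) = - \frac{9}{740}$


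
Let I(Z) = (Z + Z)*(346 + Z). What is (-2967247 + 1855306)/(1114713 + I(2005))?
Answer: -1111941/10542223 ≈ -0.10547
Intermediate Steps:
I(Z) = 2*Z*(346 + Z) (I(Z) = (2*Z)*(346 + Z) = 2*Z*(346 + Z))
(-2967247 + 1855306)/(1114713 + I(2005)) = (-2967247 + 1855306)/(1114713 + 2*2005*(346 + 2005)) = -1111941/(1114713 + 2*2005*2351) = -1111941/(1114713 + 9427510) = -1111941/10542223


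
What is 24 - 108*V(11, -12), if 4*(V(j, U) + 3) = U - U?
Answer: 348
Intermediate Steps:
V(j, U) = -3 (V(j, U) = -3 + (U - U)/4 = -3 + (¼)*0 = -3 + 0 = -3)
24 - 108*V(11, -12) = 24 - 108*(-3) = 24 + 324 = 348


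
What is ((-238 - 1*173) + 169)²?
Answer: 58564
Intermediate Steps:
((-238 - 1*173) + 169)² = ((-238 - 173) + 169)² = (-411 + 169)² = (-242)² = 58564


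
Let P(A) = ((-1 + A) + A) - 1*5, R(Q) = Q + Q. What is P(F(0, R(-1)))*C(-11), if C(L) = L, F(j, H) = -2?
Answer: 110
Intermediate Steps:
R(Q) = 2*Q
P(A) = -6 + 2*A (P(A) = (-1 + 2*A) - 5 = -6 + 2*A)
P(F(0, R(-1)))*C(-11) = (-6 + 2*(-2))*(-11) = (-6 - 4)*(-11) = -10*(-11) = 110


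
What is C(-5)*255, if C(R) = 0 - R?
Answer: 1275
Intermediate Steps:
C(R) = -R
C(-5)*255 = -1*(-5)*255 = 5*255 = 1275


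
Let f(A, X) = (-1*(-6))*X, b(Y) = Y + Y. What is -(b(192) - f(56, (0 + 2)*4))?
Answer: -336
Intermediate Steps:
b(Y) = 2*Y
f(A, X) = 6*X
-(b(192) - f(56, (0 + 2)*4)) = -(2*192 - 6*(0 + 2)*4) = -(384 - 6*2*4) = -(384 - 6*8) = -(384 - 1*48) = -(384 - 48) = -1*336 = -336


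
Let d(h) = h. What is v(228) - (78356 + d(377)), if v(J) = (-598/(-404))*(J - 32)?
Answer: -7922731/101 ≈ -78443.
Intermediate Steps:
v(J) = -4784/101 + 299*J/202 (v(J) = (-598*(-1/404))*(-32 + J) = 299*(-32 + J)/202 = -4784/101 + 299*J/202)
v(228) - (78356 + d(377)) = (-4784/101 + (299/202)*228) - (78356 + 377) = (-4784/101 + 34086/101) - 1*78733 = 29302/101 - 78733 = -7922731/101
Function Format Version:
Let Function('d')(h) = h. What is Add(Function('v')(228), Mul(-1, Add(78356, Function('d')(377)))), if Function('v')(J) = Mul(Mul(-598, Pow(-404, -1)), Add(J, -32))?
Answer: Rational(-7922731, 101) ≈ -78443.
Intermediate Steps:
Function('v')(J) = Add(Rational(-4784, 101), Mul(Rational(299, 202), J)) (Function('v')(J) = Mul(Mul(-598, Rational(-1, 404)), Add(-32, J)) = Mul(Rational(299, 202), Add(-32, J)) = Add(Rational(-4784, 101), Mul(Rational(299, 202), J)))
Add(Function('v')(228), Mul(-1, Add(78356, Function('d')(377)))) = Add(Add(Rational(-4784, 101), Mul(Rational(299, 202), 228)), Mul(-1, Add(78356, 377))) = Add(Add(Rational(-4784, 101), Rational(34086, 101)), Mul(-1, 78733)) = Add(Rational(29302, 101), -78733) = Rational(-7922731, 101)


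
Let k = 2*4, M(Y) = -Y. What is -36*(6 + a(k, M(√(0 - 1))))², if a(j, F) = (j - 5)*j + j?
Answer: -51984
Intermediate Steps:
k = 8
a(j, F) = j + j*(-5 + j) (a(j, F) = (-5 + j)*j + j = j*(-5 + j) + j = j + j*(-5 + j))
-36*(6 + a(k, M(√(0 - 1))))² = -36*(6 + 8*(-4 + 8))² = -36*(6 + 8*4)² = -36*(6 + 32)² = -36*38² = -36*1444 = -51984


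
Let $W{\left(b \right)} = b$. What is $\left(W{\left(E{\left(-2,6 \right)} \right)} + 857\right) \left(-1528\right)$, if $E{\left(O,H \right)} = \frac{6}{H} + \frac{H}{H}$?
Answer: $-1312552$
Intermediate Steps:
$E{\left(O,H \right)} = 1 + \frac{6}{H}$ ($E{\left(O,H \right)} = \frac{6}{H} + 1 = 1 + \frac{6}{H}$)
$\left(W{\left(E{\left(-2,6 \right)} \right)} + 857\right) \left(-1528\right) = \left(\frac{6 + 6}{6} + 857\right) \left(-1528\right) = \left(\frac{1}{6} \cdot 12 + 857\right) \left(-1528\right) = \left(2 + 857\right) \left(-1528\right) = 859 \left(-1528\right) = -1312552$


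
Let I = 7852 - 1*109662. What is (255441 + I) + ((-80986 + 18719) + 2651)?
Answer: 94015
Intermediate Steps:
I = -101810 (I = 7852 - 109662 = -101810)
(255441 + I) + ((-80986 + 18719) + 2651) = (255441 - 101810) + ((-80986 + 18719) + 2651) = 153631 + (-62267 + 2651) = 153631 - 59616 = 94015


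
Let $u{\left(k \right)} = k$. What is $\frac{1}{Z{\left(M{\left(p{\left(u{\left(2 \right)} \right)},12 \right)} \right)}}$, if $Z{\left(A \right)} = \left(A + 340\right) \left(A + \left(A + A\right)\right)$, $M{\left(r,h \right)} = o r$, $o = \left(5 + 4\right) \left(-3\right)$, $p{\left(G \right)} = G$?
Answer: $- \frac{1}{46332} \approx -2.1583 \cdot 10^{-5}$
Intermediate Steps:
$o = -27$ ($o = 9 \left(-3\right) = -27$)
$M{\left(r,h \right)} = - 27 r$
$Z{\left(A \right)} = 3 A \left(340 + A\right)$ ($Z{\left(A \right)} = \left(340 + A\right) \left(A + 2 A\right) = \left(340 + A\right) 3 A = 3 A \left(340 + A\right)$)
$\frac{1}{Z{\left(M{\left(p{\left(u{\left(2 \right)} \right)},12 \right)} \right)}} = \frac{1}{3 \left(\left(-27\right) 2\right) \left(340 - 54\right)} = \frac{1}{3 \left(-54\right) \left(340 - 54\right)} = \frac{1}{3 \left(-54\right) 286} = \frac{1}{-46332} = - \frac{1}{46332}$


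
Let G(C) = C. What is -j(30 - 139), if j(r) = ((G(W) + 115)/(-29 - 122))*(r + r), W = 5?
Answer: -26160/151 ≈ -173.25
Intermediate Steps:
j(r) = -240*r/151 (j(r) = ((5 + 115)/(-29 - 122))*(r + r) = (120/(-151))*(2*r) = (120*(-1/151))*(2*r) = -240*r/151)
-j(30 - 139) = -(-240)*(30 - 139)/151 = -(-240)*(-109)/151 = -1*26160/151 = -26160/151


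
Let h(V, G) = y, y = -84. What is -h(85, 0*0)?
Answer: 84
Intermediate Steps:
h(V, G) = -84
-h(85, 0*0) = -1*(-84) = 84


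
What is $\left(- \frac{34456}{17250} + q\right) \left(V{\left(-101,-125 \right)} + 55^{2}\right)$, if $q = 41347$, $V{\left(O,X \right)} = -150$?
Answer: $\frac{356600647}{3} \approx 1.1887 \cdot 10^{8}$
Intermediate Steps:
$\left(- \frac{34456}{17250} + q\right) \left(V{\left(-101,-125 \right)} + 55^{2}\right) = \left(- \frac{34456}{17250} + 41347\right) \left(-150 + 55^{2}\right) = \left(\left(-34456\right) \frac{1}{17250} + 41347\right) \left(-150 + 3025\right) = \left(- \frac{17228}{8625} + 41347\right) 2875 = \frac{356600647}{8625} \cdot 2875 = \frac{356600647}{3}$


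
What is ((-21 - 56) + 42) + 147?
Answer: 112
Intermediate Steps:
((-21 - 56) + 42) + 147 = (-77 + 42) + 147 = -35 + 147 = 112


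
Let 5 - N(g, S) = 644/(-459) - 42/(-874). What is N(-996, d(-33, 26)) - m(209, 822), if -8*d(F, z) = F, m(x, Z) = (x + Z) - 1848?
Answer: 165151015/200583 ≈ 823.36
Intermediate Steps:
m(x, Z) = -1848 + Z + x (m(x, Z) = (Z + x) - 1848 = -1848 + Z + x)
d(F, z) = -F/8
N(g, S) = 1274704/200583 (N(g, S) = 5 - (644/(-459) - 42/(-874)) = 5 - (644*(-1/459) - 42*(-1/874)) = 5 - (-644/459 + 21/437) = 5 - 1*(-271789/200583) = 5 + 271789/200583 = 1274704/200583)
N(-996, d(-33, 26)) - m(209, 822) = 1274704/200583 - (-1848 + 822 + 209) = 1274704/200583 - 1*(-817) = 1274704/200583 + 817 = 165151015/200583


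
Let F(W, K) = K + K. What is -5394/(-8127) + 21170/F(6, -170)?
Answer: -5673821/92106 ≈ -61.601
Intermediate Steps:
F(W, K) = 2*K
-5394/(-8127) + 21170/F(6, -170) = -5394/(-8127) + 21170/((2*(-170))) = -5394*(-1/8127) + 21170/(-340) = 1798/2709 + 21170*(-1/340) = 1798/2709 - 2117/34 = -5673821/92106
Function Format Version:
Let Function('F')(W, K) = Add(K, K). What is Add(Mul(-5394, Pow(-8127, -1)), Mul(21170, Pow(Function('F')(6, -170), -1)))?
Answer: Rational(-5673821, 92106) ≈ -61.601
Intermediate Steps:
Function('F')(W, K) = Mul(2, K)
Add(Mul(-5394, Pow(-8127, -1)), Mul(21170, Pow(Function('F')(6, -170), -1))) = Add(Mul(-5394, Pow(-8127, -1)), Mul(21170, Pow(Mul(2, -170), -1))) = Add(Mul(-5394, Rational(-1, 8127)), Mul(21170, Pow(-340, -1))) = Add(Rational(1798, 2709), Mul(21170, Rational(-1, 340))) = Add(Rational(1798, 2709), Rational(-2117, 34)) = Rational(-5673821, 92106)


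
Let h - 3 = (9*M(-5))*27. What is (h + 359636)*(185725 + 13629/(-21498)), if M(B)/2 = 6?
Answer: 482524742081885/7166 ≈ 6.7335e+10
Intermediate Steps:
M(B) = 12 (M(B) = 2*6 = 12)
h = 2919 (h = 3 + (9*12)*27 = 3 + 108*27 = 3 + 2916 = 2919)
(h + 359636)*(185725 + 13629/(-21498)) = (2919 + 359636)*(185725 + 13629/(-21498)) = 362555*(185725 + 13629*(-1/21498)) = 362555*(185725 - 4543/7166) = 362555*(1330900807/7166) = 482524742081885/7166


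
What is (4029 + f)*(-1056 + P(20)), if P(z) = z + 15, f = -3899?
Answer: -132730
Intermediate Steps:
P(z) = 15 + z
(4029 + f)*(-1056 + P(20)) = (4029 - 3899)*(-1056 + (15 + 20)) = 130*(-1056 + 35) = 130*(-1021) = -132730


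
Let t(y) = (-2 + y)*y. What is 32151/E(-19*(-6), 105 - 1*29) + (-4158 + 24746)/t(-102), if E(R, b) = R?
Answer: 14308535/50388 ≈ 283.97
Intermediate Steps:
t(y) = y*(-2 + y)
32151/E(-19*(-6), 105 - 1*29) + (-4158 + 24746)/t(-102) = 32151/((-19*(-6))) + (-4158 + 24746)/((-102*(-2 - 102))) = 32151/114 + 20588/((-102*(-104))) = 32151*(1/114) + 20588/10608 = 10717/38 + 20588*(1/10608) = 10717/38 + 5147/2652 = 14308535/50388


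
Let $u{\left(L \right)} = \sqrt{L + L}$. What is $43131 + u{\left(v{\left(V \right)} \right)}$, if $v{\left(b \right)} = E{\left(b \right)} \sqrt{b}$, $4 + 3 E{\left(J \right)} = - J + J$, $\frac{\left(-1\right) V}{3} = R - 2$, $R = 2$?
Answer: $43131$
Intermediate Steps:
$V = 0$ ($V = - 3 \left(2 - 2\right) = \left(-3\right) 0 = 0$)
$E{\left(J \right)} = - \frac{4}{3}$ ($E{\left(J \right)} = - \frac{4}{3} + \frac{- J + J}{3} = - \frac{4}{3} + \frac{1}{3} \cdot 0 = - \frac{4}{3} + 0 = - \frac{4}{3}$)
$v{\left(b \right)} = - \frac{4 \sqrt{b}}{3}$
$u{\left(L \right)} = \sqrt{2} \sqrt{L}$ ($u{\left(L \right)} = \sqrt{2 L} = \sqrt{2} \sqrt{L}$)
$43131 + u{\left(v{\left(V \right)} \right)} = 43131 + \sqrt{2} \sqrt{- \frac{4 \sqrt{0}}{3}} = 43131 + \sqrt{2} \sqrt{\left(- \frac{4}{3}\right) 0} = 43131 + \sqrt{2} \sqrt{0} = 43131 + \sqrt{2} \cdot 0 = 43131 + 0 = 43131$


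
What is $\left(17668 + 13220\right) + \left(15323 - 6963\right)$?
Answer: $39248$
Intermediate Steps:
$\left(17668 + 13220\right) + \left(15323 - 6963\right) = 30888 + \left(15323 - 6963\right) = 30888 + 8360 = 39248$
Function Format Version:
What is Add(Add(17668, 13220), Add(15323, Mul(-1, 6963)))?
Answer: 39248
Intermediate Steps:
Add(Add(17668, 13220), Add(15323, Mul(-1, 6963))) = Add(30888, Add(15323, -6963)) = Add(30888, 8360) = 39248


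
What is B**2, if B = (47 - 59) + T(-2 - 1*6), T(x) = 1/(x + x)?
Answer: 37249/256 ≈ 145.50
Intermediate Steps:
T(x) = 1/(2*x)
B = -193/16 (B = (47 - 59) + 1/(2*(-2 - 1*6)) = -12 + 1/(2*(-2 - 6)) = -12 + (1/2)/(-8) = -12 + (1/2)*(-1/8) = -12 - 1/16 = -193/16 ≈ -12.063)
B**2 = (-193/16)**2 = 37249/256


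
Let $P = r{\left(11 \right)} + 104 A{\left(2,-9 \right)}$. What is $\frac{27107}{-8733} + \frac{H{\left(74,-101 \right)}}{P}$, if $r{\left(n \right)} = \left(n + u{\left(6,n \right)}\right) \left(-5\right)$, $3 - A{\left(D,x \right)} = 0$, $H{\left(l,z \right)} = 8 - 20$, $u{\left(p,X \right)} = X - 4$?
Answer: $- \frac{1020425}{323121} \approx -3.158$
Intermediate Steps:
$u{\left(p,X \right)} = -4 + X$
$H{\left(l,z \right)} = -12$
$A{\left(D,x \right)} = 3$ ($A{\left(D,x \right)} = 3 - 0 = 3 + 0 = 3$)
$r{\left(n \right)} = 20 - 10 n$ ($r{\left(n \right)} = \left(n + \left(-4 + n\right)\right) \left(-5\right) = \left(-4 + 2 n\right) \left(-5\right) = 20 - 10 n$)
$P = 222$ ($P = \left(20 - 110\right) + 104 \cdot 3 = \left(20 - 110\right) + 312 = -90 + 312 = 222$)
$\frac{27107}{-8733} + \frac{H{\left(74,-101 \right)}}{P} = \frac{27107}{-8733} - \frac{12}{222} = 27107 \left(- \frac{1}{8733}\right) - \frac{2}{37} = - \frac{27107}{8733} - \frac{2}{37} = - \frac{1020425}{323121}$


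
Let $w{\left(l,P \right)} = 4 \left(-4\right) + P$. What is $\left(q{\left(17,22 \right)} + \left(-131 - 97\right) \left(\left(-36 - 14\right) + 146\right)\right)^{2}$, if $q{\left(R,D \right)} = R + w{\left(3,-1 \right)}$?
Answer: $479084544$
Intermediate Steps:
$w{\left(l,P \right)} = -16 + P$
$q{\left(R,D \right)} = -17 + R$ ($q{\left(R,D \right)} = R - 17 = -17 + R$)
$\left(q{\left(17,22 \right)} + \left(-131 - 97\right) \left(\left(-36 - 14\right) + 146\right)\right)^{2} = \left(\left(-17 + 17\right) + \left(-131 - 97\right) \left(\left(-36 - 14\right) + 146\right)\right)^{2} = \left(0 - 228 \left(\left(-36 - 14\right) + 146\right)\right)^{2} = \left(0 - 228 \left(-50 + 146\right)\right)^{2} = \left(0 - 21888\right)^{2} = \left(-21888\right)^{2} = 479084544$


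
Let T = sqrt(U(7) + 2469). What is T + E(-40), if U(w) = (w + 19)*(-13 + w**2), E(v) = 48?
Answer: 48 + sqrt(3405) ≈ 106.35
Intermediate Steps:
U(w) = (-13 + w**2)*(19 + w) (U(w) = (19 + w)*(-13 + w**2) = (-13 + w**2)*(19 + w))
T = sqrt(3405) (T = sqrt((-247 + 7**3 - 13*7 + 19*7**2) + 2469) = sqrt((-247 + 343 - 91 + 19*49) + 2469) = sqrt((-247 + 343 - 91 + 931) + 2469) = sqrt(936 + 2469) = sqrt(3405) ≈ 58.352)
T + E(-40) = sqrt(3405) + 48 = 48 + sqrt(3405)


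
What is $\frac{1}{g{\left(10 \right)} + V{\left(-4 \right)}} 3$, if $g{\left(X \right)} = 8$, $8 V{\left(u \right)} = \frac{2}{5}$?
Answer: $\frac{60}{161} \approx 0.37267$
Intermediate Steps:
$V{\left(u \right)} = \frac{1}{20}$ ($V{\left(u \right)} = \frac{2 \cdot \frac{1}{5}}{8} = \frac{1}{8} \cdot \frac{2}{5} = \frac{1}{20}$)
$\frac{1}{g{\left(10 \right)} + V{\left(-4 \right)}} 3 = \frac{1}{8 + \frac{1}{20}} \cdot 3 = \frac{1}{\frac{161}{20}} \cdot 3 = \frac{20}{161} \cdot 3 = \frac{60}{161}$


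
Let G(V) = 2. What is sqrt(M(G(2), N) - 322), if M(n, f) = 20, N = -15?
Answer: I*sqrt(302) ≈ 17.378*I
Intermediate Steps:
sqrt(M(G(2), N) - 322) = sqrt(20 - 322) = sqrt(-302) = I*sqrt(302)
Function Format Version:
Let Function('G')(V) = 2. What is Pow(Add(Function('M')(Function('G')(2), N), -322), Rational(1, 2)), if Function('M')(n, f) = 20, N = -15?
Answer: Mul(I, Pow(302, Rational(1, 2))) ≈ Mul(17.378, I)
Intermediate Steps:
Pow(Add(Function('M')(Function('G')(2), N), -322), Rational(1, 2)) = Pow(Add(20, -322), Rational(1, 2)) = Pow(-302, Rational(1, 2)) = Mul(I, Pow(302, Rational(1, 2)))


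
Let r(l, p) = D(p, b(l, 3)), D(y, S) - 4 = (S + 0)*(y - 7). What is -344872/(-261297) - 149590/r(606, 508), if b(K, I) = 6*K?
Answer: 58914521185/47598906708 ≈ 1.2377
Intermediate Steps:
D(y, S) = 4 + S*(-7 + y) (D(y, S) = 4 + (S + 0)*(y - 7) = 4 + S*(-7 + y))
r(l, p) = 4 - 42*l + 6*l*p (r(l, p) = 4 - 42*l + (6*l)*p = 4 - 42*l + 6*l*p)
-344872/(-261297) - 149590/r(606, 508) = -344872/(-261297) - 149590/(4 - 42*606 + 6*606*508) = -344872*(-1/261297) - 149590/(4 - 25452 + 1847088) = 344872/261297 - 149590/1821640 = 344872/261297 - 149590*1/1821640 = 344872/261297 - 14959/182164 = 58914521185/47598906708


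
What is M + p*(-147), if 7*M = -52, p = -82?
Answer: 84326/7 ≈ 12047.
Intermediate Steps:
M = -52/7 (M = (1/7)*(-52) = -52/7 ≈ -7.4286)
M + p*(-147) = -52/7 - 82*(-147) = -52/7 + 12054 = 84326/7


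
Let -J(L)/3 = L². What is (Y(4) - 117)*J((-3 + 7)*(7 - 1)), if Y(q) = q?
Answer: 195264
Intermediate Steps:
J(L) = -3*L²
(Y(4) - 117)*J((-3 + 7)*(7 - 1)) = (4 - 117)*(-3*(-3 + 7)²*(7 - 1)²) = -(-339)*(4*6)² = -(-339)*24² = -(-339)*576 = -113*(-1728) = 195264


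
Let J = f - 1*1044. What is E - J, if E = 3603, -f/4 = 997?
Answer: 8635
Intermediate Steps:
f = -3988 (f = -4*997 = -3988)
J = -5032 (J = -3988 - 1*1044 = -3988 - 1044 = -5032)
E - J = 3603 - 1*(-5032) = 3603 + 5032 = 8635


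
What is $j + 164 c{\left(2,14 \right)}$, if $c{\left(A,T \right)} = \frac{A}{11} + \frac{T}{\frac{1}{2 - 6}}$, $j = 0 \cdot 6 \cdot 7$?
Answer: $- \frac{100696}{11} \approx -9154.2$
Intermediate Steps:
$j = 0$ ($j = 0 \cdot 7 = 0$)
$c{\left(A,T \right)} = - 4 T + \frac{A}{11}$ ($c{\left(A,T \right)} = A \frac{1}{11} + \frac{T}{\frac{1}{-4}} = \frac{A}{11} + \frac{T}{- \frac{1}{4}} = \frac{A}{11} + T \left(-4\right) = \frac{A}{11} - 4 T = - 4 T + \frac{A}{11}$)
$j + 164 c{\left(2,14 \right)} = 0 + 164 \left(\left(-4\right) 14 + \frac{1}{11} \cdot 2\right) = 0 + 164 \left(-56 + \frac{2}{11}\right) = 0 + 164 \left(- \frac{614}{11}\right) = 0 - \frac{100696}{11} = - \frac{100696}{11}$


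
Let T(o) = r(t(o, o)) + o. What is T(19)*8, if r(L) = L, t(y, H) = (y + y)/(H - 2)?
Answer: 2888/17 ≈ 169.88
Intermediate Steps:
t(y, H) = 2*y/(-2 + H) (t(y, H) = (2*y)/(-2 + H) = 2*y/(-2 + H))
T(o) = o + 2*o/(-2 + o) (T(o) = 2*o/(-2 + o) + o = o + 2*o/(-2 + o))
T(19)*8 = (19²/(-2 + 19))*8 = (361/17)*8 = 2888/17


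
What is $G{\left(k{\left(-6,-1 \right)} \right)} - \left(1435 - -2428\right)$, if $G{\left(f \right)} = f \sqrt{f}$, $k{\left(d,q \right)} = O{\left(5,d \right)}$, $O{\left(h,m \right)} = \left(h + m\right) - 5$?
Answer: $-3863 - 6 i \sqrt{6} \approx -3863.0 - 14.697 i$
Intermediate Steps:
$O{\left(h,m \right)} = -5 + h + m$
$k{\left(d,q \right)} = d$ ($k{\left(d,q \right)} = -5 + 5 + d = d$)
$G{\left(f \right)} = f^{\frac{3}{2}}$
$G{\left(k{\left(-6,-1 \right)} \right)} - \left(1435 - -2428\right) = \left(-6\right)^{\frac{3}{2}} - \left(1435 - -2428\right) = - 6 i \sqrt{6} - \left(1435 + 2428\right) = - 6 i \sqrt{6} - 3863 = -3863 - 6 i \sqrt{6}$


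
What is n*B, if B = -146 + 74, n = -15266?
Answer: 1099152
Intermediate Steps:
B = -72
n*B = -15266*(-72) = 1099152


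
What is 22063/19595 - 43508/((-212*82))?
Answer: 309020613/85159870 ≈ 3.6287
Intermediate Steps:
22063/19595 - 43508/((-212*82)) = 22063*(1/19595) - 43508/(-17384) = 22063/19595 - 43508*(-1/17384) = 22063/19595 + 10877/4346 = 309020613/85159870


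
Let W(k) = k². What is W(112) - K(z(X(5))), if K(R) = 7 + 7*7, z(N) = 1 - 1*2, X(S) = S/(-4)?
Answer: 12488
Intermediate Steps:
X(S) = -S/4 (X(S) = S*(-¼) = -S/4)
z(N) = -1 (z(N) = 1 - 2 = -1)
K(R) = 56 (K(R) = 7 + 49 = 56)
W(112) - K(z(X(5))) = 112² - 1*56 = 12544 - 56 = 12488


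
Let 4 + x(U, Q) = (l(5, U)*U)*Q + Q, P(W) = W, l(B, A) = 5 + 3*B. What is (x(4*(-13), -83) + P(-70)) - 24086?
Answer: 62077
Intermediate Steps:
x(U, Q) = -4 + Q + 20*Q*U (x(U, Q) = -4 + (((5 + 3*5)*U)*Q + Q) = -4 + (((5 + 15)*U)*Q + Q) = -4 + ((20*U)*Q + Q) = -4 + (20*Q*U + Q) = -4 + (Q + 20*Q*U) = -4 + Q + 20*Q*U)
(x(4*(-13), -83) + P(-70)) - 24086 = ((-4 - 83 + 20*(-83)*(4*(-13))) - 70) - 24086 = ((-4 - 83 + 20*(-83)*(-52)) - 70) - 24086 = ((-4 - 83 + 86320) - 70) - 24086 = (86233 - 70) - 24086 = 86163 - 24086 = 62077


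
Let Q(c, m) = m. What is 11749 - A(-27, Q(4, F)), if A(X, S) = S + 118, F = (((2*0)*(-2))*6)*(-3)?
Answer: 11631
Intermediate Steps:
F = 0 (F = ((0*(-2))*6)*(-3) = (0*6)*(-3) = 0*(-3) = 0)
A(X, S) = 118 + S
11749 - A(-27, Q(4, F)) = 11749 - (118 + 0) = 11749 - 1*118 = 11749 - 118 = 11631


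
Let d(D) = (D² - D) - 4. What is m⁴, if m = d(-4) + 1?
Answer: 83521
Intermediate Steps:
d(D) = -4 + D² - D
m = 17 (m = (-4 + (-4)² - 1*(-4)) + 1 = (-4 + 16 + 4) + 1 = 16 + 1 = 17)
m⁴ = 17⁴ = 83521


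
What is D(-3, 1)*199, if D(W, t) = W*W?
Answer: 1791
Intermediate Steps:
D(W, t) = W²
D(-3, 1)*199 = (-3)²*199 = 9*199 = 1791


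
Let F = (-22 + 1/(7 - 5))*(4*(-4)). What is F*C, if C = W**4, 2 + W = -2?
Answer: 88064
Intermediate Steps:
W = -4 (W = -2 - 2 = -4)
C = 256 (C = (-4)**4 = 256)
F = 344 (F = (-22 + 1/2)*(-16) = -43/2*(-16) = 344)
F*C = 344*256 = 88064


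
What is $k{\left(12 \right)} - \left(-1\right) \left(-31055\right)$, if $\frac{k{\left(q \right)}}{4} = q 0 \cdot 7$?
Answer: $-31055$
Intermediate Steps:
$k{\left(q \right)} = 0$ ($k{\left(q \right)} = 4 q 0 \cdot 7 = 4 \cdot 0 \cdot 7 = 4 \cdot 0 = 0$)
$k{\left(12 \right)} - \left(-1\right) \left(-31055\right) = 0 - \left(-1\right) \left(-31055\right) = 0 - 31055 = -31055$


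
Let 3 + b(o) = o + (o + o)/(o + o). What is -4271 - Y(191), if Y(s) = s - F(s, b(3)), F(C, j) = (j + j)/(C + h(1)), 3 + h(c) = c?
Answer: -843316/189 ≈ -4462.0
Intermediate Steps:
h(c) = -3 + c
b(o) = -2 + o (b(o) = -3 + (o + (o + o)/(o + o)) = -3 + (o + (2*o)/((2*o))) = -3 + (o + (2*o)*(1/(2*o))) = -3 + (o + 1) = -3 + (1 + o) = -2 + o)
F(C, j) = 2*j/(-2 + C) (F(C, j) = (j + j)/(C + (-3 + 1)) = (2*j)/(C - 2) = (2*j)/(-2 + C) = 2*j/(-2 + C))
Y(s) = s - 2/(-2 + s) (Y(s) = s - 2*(-2 + 3)/(-2 + s) = s - 2/(-2 + s))
-4271 - Y(191) = -4271 - (-2 + 191*(-2 + 191))/(-2 + 191) = -4271 - (-2 + 191*189)/189 = -4271 - (-2 + 36099)/189 = -4271 - 36097/189 = -843316/189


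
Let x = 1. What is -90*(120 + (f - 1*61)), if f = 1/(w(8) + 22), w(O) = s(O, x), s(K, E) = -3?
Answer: -100980/19 ≈ -5314.7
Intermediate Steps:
w(O) = -3
f = 1/19 (f = 1/(-3 + 22) = 1/19 ≈ 0.052632)
-90*(120 + (f - 1*61)) = -90*(120 + (1/19 - 1*61)) = -90*(120 + (1/19 - 61)) = -90*(120 - 1158/19) = -90*1122/19 = -100980/19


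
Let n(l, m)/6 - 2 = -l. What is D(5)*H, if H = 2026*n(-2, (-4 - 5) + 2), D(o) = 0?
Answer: 0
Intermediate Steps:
n(l, m) = 12 - 6*l (n(l, m) = 12 + 6*(-l) = 12 - 6*l)
H = 48624 (H = 2026*(12 - 6*(-2)) = 2026*(12 + 12) = 2026*24 = 48624)
D(5)*H = 0*48624 = 0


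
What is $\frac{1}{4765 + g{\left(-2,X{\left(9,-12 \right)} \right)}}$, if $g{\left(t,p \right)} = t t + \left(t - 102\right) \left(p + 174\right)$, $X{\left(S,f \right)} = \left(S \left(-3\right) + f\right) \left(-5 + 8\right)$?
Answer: $- \frac{1}{1159} \approx -0.00086281$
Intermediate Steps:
$X{\left(S,f \right)} = - 9 S + 3 f$ ($X{\left(S,f \right)} = \left(- 3 S + f\right) 3 = \left(f - 3 S\right) 3 = - 9 S + 3 f$)
$g{\left(t,p \right)} = t^{2} + \left(-102 + t\right) \left(174 + p\right)$
$\frac{1}{4765 + g{\left(-2,X{\left(9,-12 \right)} \right)}} = \frac{1}{4765 + \left(-17748 + \left(-2\right)^{2} - 102 \left(\left(-9\right) 9 + 3 \left(-12\right)\right) + 174 \left(-2\right) + \left(\left(-9\right) 9 + 3 \left(-12\right)\right) \left(-2\right)\right)} = \frac{1}{4765 - \left(18092 + 102 \left(-81 - 36\right) - \left(-81 - 36\right) \left(-2\right)\right)} = \frac{1}{4765 - 5924} = \frac{1}{-1159} = - \frac{1}{1159}$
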